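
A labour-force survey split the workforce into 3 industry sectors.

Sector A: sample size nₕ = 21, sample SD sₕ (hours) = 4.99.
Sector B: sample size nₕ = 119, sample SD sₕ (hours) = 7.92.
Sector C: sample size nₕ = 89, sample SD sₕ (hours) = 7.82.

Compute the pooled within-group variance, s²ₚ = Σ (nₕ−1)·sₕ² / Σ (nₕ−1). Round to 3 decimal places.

Degrees of freedom: 20 + 118 + 88 = 226.
Σ(nₕ−1)sₕ² = 20·24.9001 + 118·62.7264 + 88·61.1524 = 13281.1284.
s²ₚ = 13281.1284 / 226 = 58.76605... → 58.766.

58.766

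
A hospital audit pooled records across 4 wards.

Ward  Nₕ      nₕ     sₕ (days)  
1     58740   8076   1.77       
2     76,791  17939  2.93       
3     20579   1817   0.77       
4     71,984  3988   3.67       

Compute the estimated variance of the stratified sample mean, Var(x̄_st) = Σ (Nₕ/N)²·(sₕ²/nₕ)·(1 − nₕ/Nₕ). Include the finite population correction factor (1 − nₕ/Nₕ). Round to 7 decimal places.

0.0003839

N = 228094. Term for each stratum: Wₕ²sₕ²/nₕ·(1−nₕ/Nₕ).
Var(x̄_st) = 0.0000221899 + 0.0000415701 + 0.0000024216 + 0.0003177376 = 0.0003839192 → 0.0003839.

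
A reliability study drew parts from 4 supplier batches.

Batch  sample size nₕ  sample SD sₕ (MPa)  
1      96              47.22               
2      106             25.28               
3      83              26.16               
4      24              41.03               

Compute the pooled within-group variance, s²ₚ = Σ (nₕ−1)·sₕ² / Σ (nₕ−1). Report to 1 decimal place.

1: (96−1)·47.22² = 95·2229.7284 = 211824.198
2: (106−1)·25.28² = 105·639.0784 = 67103.232
3: (83−1)·26.16² = 82·684.3456 = 56116.3392
4: (24−1)·41.03² = 23·1683.4609 = 38719.6007
Numerator = 373763.3699; denominator = Σ(nₕ−1) = 305.
s²ₚ = 373763.3699/305 = 1225.454... → 1225.5.

1225.5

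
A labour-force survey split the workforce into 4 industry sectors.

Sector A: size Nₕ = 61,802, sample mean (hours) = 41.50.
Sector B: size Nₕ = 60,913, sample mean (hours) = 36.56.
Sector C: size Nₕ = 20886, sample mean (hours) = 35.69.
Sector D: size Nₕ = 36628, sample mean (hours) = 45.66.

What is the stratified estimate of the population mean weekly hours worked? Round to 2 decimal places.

N = 180229; weights Wₕ = Nₕ/N = (0.3429, 0.3380, 0.1159, 0.2032).
x̄_st = Σ Wₕ·x̄ₕ = 0.3429·41.50 + 0.3380·36.56 + 0.1159·35.69 + 0.2032·45.66 ≈ 40.0025...
→ 40.00.

40.00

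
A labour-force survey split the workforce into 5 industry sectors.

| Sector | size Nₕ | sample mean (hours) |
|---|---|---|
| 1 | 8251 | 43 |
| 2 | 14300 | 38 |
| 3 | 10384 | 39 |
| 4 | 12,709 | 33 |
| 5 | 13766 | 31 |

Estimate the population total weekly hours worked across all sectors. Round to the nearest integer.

2149312

Population total = Σ Nₕ·x̄ₕ (each stratum's size times its mean).
8251·43 + 14300·38 + 10384·39 + 12709·33 + 13766·31 = 354793 + 543400 + 404976 + 419397 + 426746 = 2149312.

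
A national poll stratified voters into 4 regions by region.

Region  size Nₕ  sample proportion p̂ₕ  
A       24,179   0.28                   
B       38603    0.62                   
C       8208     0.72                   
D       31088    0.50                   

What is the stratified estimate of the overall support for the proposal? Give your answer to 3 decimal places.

Wₕ = Nₕ/N with N = 102078: 0.2369, 0.3782, 0.0804, 0.3046.
p̂_st = 0.2369·0.28 + 0.3782·0.62 + 0.0804·0.72 + 0.3046·0.50 ≈ 0.51096... → 0.511.

0.511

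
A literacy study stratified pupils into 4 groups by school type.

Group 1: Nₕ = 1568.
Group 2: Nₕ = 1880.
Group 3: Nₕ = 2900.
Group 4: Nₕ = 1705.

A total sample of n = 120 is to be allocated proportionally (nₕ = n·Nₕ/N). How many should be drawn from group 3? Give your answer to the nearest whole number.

43

N = 1568 + 1880 + 2900 + 1705 = 8053.
n_3 = 120·2900/8053 = 43.214... → 43.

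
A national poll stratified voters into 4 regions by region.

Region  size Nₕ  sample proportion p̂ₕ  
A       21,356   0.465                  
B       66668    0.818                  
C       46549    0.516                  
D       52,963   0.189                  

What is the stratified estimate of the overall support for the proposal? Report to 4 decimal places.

0.5252

Wₕ = Nₕ/N with N = 187536: 0.1139, 0.3555, 0.2482, 0.2824.
p̂_st = 0.1139·0.465 + 0.3555·0.818 + 0.2482·0.516 + 0.2824·0.189 ≈ 0.525202... → 0.5252.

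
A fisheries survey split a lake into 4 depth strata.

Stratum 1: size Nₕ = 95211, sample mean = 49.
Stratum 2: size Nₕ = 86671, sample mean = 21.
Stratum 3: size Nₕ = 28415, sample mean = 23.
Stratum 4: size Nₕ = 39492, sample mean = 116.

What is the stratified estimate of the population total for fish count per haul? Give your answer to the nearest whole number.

Population total = Σ Nₕ·x̄ₕ (each stratum's size times its mean).
95211·49 + 86671·21 + 28415·23 + 39492·116 = 4665339 + 1820091 + 653545 + 4581072 = 11720047.

11720047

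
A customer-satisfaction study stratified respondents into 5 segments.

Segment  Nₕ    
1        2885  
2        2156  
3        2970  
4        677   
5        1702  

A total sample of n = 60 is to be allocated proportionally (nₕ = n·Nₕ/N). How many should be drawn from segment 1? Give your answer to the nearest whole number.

17

N = 2885 + 2156 + 2970 + 677 + 1702 = 10390.
n_1 = 60·2885/10390 = 16.660... → 17.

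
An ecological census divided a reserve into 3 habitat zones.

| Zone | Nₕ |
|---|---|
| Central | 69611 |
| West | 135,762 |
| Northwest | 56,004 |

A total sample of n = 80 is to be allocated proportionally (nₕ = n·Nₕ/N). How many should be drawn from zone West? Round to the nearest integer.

42

Share of zone West = 135762/261377 = 0.51941.
Allocate 80 × 0.51941 = 41.553... → 42.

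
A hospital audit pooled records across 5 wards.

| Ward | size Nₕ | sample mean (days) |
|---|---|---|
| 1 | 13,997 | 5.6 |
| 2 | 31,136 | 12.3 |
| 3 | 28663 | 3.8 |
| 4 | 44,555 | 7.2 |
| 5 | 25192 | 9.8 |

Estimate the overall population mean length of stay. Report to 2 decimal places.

N = 13997 + 31136 + 28663 + 44555 + 25192 = 143543.
Overall mean = Σ (Nₕ/N)·x̄ₕ — weight by population share, not a simple average.
Σ Nₕx̄ₕ = 13997·5.6 + 31136·12.3 + 28663·3.8 + 44555·7.2 + 25192·9.8 = 78383.2 + 382972.8 + 108919.4 + 320796 + 246881.6 = 1137953.
Divide by N: 1137953 / 143543 = 7.9276... → 7.93.

7.93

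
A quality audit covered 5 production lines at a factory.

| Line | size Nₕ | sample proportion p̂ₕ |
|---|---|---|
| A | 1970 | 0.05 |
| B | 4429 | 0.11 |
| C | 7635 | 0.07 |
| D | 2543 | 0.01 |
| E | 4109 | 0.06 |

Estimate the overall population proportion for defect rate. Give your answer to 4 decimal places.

Wₕ = Nₕ/N with N = 20686: 0.0952, 0.2141, 0.3691, 0.1229, 0.1986.
p̂_st = 0.0952·0.05 + 0.2141·0.11 + 0.3691·0.07 + 0.1229·0.01 + 0.1986·0.06 ≈ 0.067297... → 0.0673.

0.0673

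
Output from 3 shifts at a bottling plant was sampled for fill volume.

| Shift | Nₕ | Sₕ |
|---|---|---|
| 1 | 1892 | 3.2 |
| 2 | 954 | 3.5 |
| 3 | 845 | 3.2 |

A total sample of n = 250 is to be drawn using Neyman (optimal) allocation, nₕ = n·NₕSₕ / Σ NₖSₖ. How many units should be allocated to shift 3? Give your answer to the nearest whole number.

Σ NₕSₕ = 1892·3.2 + 954·3.5 + 845·3.2 = 12097.4.
Share for 3: 2704/12097.4 = 0.22352.
n_3 = 250 × 0.22352 = 55.880... → 56.

56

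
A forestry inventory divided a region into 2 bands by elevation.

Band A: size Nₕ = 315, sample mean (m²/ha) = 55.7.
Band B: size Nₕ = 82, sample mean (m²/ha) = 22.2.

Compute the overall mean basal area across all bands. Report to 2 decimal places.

N = 397; weights Wₕ = Nₕ/N = (0.7935, 0.2065).
x̄_st = Σ Wₕ·x̄ₕ = 0.7935·55.7 + 0.2065·22.2 ≈ 48.7806...
→ 48.78.

48.78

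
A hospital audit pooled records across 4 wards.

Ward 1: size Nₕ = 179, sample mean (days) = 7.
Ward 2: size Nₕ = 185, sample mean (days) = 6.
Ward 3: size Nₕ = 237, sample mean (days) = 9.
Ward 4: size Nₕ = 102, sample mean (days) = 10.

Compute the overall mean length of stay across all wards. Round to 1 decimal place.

7.8

N = 703; weights Wₕ = Nₕ/N = (0.2546, 0.2632, 0.3371, 0.1451).
x̄_st = Σ Wₕ·x̄ₕ = 0.2546·7 + 0.2632·6 + 0.3371·9 + 0.1451·10 ≈ 7.846...
→ 7.8.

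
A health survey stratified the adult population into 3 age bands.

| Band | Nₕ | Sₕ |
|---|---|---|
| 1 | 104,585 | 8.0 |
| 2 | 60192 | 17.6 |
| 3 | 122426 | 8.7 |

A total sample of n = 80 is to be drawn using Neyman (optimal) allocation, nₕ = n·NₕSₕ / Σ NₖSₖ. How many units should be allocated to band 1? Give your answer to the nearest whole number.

Σ NₕSₕ = 104585·8.0 + 60192·17.6 + 122426·8.7 = 2961165.4.
Share for 1: 836680/2961165.4 = 0.28255.
n_1 = 80 × 0.28255 = 22.604... → 23.

23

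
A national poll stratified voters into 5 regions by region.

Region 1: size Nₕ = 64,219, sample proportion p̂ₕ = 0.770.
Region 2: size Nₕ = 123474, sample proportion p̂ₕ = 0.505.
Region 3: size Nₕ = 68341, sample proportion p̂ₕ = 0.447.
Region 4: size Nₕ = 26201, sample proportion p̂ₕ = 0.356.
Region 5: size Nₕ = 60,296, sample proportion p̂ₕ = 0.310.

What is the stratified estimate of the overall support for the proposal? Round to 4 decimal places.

Wₕ = Nₕ/N with N = 342531: 0.1875, 0.3605, 0.1995, 0.0765, 0.1760.
p̂_st = 0.1875·0.770 + 0.3605·0.505 + 0.1995·0.447 + 0.0765·0.356 + 0.1760·0.310 ≈ 0.497388... → 0.4974.

0.4974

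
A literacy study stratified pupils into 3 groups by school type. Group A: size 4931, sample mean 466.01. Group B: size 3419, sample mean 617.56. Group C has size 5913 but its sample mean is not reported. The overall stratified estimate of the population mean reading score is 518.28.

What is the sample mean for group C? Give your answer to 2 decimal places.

504.46

N = 4931 + 3419 + 5913 = 14263.
Overall total = μ·N = 518.28·14263 = 7392227.64.
Subtract the known strata: 4931·466.01 + 3419·617.56 = 4409332.95.
Remaining total for group C: 7392227.64 − 4409332.95 = 2982894.69.
Divide by its size: 2982894.69 / 5913 = 504.4638... → 504.46.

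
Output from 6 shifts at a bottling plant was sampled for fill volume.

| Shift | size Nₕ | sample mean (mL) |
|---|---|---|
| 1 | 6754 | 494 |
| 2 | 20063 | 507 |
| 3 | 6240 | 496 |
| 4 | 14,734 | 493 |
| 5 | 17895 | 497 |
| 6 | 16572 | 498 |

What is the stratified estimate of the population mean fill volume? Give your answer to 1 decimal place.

x̄_st = (Σ Nₕx̄ₕ) / (Σ Nₕ) = (6754·494 + 20063·507 + 6240·496 + 14734·493 + 17895·497 + 16572·498) / 82258
= 41013990 / 82258 = 498.602... → 498.6.

498.6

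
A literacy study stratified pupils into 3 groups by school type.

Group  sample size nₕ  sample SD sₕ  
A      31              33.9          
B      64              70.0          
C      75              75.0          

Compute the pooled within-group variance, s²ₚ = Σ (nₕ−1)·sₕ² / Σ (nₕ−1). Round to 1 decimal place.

4547.5

Degrees of freedom: 30 + 63 + 74 = 167.
Σ(nₕ−1)sₕ² = 30·1149.21 + 63·4900 + 74·5625 = 759426.3.
s²ₚ = 759426.3 / 167 = 4547.463... → 4547.5.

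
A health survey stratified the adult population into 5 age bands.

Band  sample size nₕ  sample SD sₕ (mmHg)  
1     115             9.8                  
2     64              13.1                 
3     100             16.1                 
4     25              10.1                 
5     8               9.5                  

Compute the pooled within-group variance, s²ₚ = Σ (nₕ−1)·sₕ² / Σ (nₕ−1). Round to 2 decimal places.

164.50

Degrees of freedom: 114 + 63 + 99 + 24 + 7 = 307.
Σ(nₕ−1)sₕ² = 114·96.04 + 63·171.61 + 99·259.21 + 24·102.01 + 7·90.25 = 50501.77.
s²ₚ = 50501.77 / 307 = 164.5009... → 164.50.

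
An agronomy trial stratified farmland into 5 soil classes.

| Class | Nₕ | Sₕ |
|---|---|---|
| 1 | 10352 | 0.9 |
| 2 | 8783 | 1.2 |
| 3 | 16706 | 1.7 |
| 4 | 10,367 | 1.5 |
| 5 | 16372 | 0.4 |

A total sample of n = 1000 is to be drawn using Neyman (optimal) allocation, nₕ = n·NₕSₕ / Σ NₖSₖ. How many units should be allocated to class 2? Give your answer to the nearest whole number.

150

1: NₕSₕ = 10352·0.9 = 9316.8
2: NₕSₕ = 8783·1.2 = 10539.6
3: NₕSₕ = 16706·1.7 = 28400.2
4: NₕSₕ = 10367·1.5 = 15550.5
5: NₕSₕ = 16372·0.4 = 6548.8
Σ NₕSₕ = 70355.9.
n_2 = 1000·10539.6/70355.9 = 149.804... → 150.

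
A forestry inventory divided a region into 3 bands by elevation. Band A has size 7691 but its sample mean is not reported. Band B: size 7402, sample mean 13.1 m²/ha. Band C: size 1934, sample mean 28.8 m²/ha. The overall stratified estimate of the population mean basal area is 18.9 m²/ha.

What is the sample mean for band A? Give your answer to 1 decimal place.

22.0

Σ Nₕx̄ₕ = N·μ, so 7691·x̄_A = 17027·18.9 − (7402·13.1 + 1934·28.8).
= 321810.3 − 152665.4 = 169144.9.
x̄_A = 169144.9 / 7691 = 21.993... → 22.0.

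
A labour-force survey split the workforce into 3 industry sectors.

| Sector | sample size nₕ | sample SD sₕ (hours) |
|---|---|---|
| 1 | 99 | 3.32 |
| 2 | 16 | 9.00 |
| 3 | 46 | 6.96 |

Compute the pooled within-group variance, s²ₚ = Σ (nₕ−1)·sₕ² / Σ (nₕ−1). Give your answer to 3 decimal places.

1: (99−1)·3.32² = 98·11.0224 = 1080.1952
2: (16−1)·9.00² = 15·81 = 1215
3: (46−1)·6.96² = 45·48.4416 = 2179.872
Numerator = 4475.0672; denominator = Σ(nₕ−1) = 158.
s²ₚ = 4475.0672/158 = 28.32321... → 28.323.

28.323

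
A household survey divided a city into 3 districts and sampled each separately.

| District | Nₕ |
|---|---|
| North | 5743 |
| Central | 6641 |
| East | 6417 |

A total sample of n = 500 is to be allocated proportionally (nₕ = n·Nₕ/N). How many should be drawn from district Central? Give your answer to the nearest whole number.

Share of district Central = 6641/18801 = 0.35323.
Allocate 500 × 0.35323 = 176.613... → 177.

177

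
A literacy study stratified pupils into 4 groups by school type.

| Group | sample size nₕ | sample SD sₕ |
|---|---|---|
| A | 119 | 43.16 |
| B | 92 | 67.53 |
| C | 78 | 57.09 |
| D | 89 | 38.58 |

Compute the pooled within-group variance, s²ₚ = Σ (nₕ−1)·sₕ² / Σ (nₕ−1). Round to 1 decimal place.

2718.6

A: (119−1)·43.16² = 118·1862.7856 = 219808.7008
B: (92−1)·67.53² = 91·4560.3009 = 414987.3819
C: (78−1)·57.09² = 77·3259.2681 = 250963.6437
D: (89−1)·38.58² = 88·1488.4164 = 130980.6432
Numerator = 1016740.3696; denominator = Σ(nₕ−1) = 374.
s²ₚ = 1016740.3696/374 = 2718.557... → 2718.6.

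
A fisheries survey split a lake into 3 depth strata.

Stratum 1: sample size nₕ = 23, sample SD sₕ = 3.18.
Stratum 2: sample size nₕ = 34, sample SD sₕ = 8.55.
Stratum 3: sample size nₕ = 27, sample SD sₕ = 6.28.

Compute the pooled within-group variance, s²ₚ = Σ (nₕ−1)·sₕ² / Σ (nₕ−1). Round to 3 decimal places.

Degrees of freedom: 22 + 33 + 26 = 81.
Σ(nₕ−1)sₕ² = 22·10.1124 + 33·73.1025 + 26·39.4384 = 3660.2537.
s²ₚ = 3660.2537 / 81 = 45.18832... → 45.188.

45.188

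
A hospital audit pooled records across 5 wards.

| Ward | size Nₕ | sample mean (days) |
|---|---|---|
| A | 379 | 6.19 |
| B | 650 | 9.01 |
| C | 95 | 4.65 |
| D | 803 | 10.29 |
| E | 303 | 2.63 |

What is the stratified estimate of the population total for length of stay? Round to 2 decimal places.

17704.02

Population total = Σ Nₕ·x̄ₕ (each stratum's size times its mean).
379·6.19 + 650·9.01 + 95·4.65 + 803·10.29 + 303·2.63 = 2346.01 + 5856.5 + 441.75 + 8262.87 + 796.89 = 17704.02.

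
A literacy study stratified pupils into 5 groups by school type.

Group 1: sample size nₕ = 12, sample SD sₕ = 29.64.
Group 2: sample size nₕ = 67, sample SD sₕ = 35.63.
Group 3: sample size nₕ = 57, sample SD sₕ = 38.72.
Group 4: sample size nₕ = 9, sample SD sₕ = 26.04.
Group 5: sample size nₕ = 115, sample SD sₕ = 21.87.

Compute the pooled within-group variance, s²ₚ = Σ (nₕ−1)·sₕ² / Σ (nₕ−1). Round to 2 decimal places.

1: (12−1)·29.64² = 11·878.5296 = 9663.8256
2: (67−1)·35.63² = 66·1269.4969 = 83786.7954
3: (57−1)·38.72² = 56·1499.2384 = 83957.3504
4: (9−1)·26.04² = 8·678.0816 = 5424.6528
5: (115−1)·21.87² = 114·478.2969 = 54525.8466
Numerator = 237358.4708; denominator = Σ(nₕ−1) = 255.
s²ₚ = 237358.4708/255 = 930.8175... → 930.82.

930.82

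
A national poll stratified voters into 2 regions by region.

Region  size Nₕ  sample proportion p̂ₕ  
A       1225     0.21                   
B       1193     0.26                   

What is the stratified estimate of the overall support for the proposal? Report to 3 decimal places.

0.235

N = 1225 + 1193 = 2418.
Overall proportion = Σ (Nₕ/N)·p̂ₕ.
Σ Nₕp̂ₕ = 257.25 + 310.18 = 567.43.
567.43 / 2418 = 0.23467... → 0.235.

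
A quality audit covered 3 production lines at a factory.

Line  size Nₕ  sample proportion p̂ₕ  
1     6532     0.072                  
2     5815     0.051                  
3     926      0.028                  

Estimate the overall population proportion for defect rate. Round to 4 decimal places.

0.0597

Wₕ = Nₕ/N with N = 13273: 0.4921, 0.4381, 0.0698.
p̂_st = 0.4921·0.072 + 0.4381·0.051 + 0.0698·0.028 ≈ 0.059730... → 0.0597.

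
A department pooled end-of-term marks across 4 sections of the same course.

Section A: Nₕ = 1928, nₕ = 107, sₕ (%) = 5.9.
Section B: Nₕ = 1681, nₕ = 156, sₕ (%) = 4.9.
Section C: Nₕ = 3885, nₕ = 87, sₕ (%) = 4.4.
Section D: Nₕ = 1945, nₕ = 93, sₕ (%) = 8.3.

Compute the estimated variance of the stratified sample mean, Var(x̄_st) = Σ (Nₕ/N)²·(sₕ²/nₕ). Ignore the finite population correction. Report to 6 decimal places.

N = 9439. Term for each stratum: Wₕ²sₕ²/nₕ.
Var(x̄_st) = 0.013573203 + 0.004881474 + 0.037697815 + 0.031452884 = 0.087605376 → 0.087605.

0.087605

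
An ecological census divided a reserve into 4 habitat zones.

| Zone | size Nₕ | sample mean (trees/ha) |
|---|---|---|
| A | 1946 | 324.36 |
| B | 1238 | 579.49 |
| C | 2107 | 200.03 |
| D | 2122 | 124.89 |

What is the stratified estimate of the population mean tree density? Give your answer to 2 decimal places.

x̄_st = (Σ Nₕx̄ₕ) / (Σ Nₕ) = (1946·324.36 + 1238·579.49 + 2107·200.03 + 2122·124.89) / 7413
= 2035092.97 / 7413 = 274.5303... → 274.53.

274.53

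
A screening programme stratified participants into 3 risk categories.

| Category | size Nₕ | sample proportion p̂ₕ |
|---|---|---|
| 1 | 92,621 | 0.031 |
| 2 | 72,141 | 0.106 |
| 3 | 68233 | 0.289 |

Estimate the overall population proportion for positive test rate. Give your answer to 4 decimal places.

0.1298

N = 92621 + 72141 + 68233 = 232995.
Overall proportion = Σ (Nₕ/N)·p̂ₕ.
Σ Nₕp̂ₕ = 2871.251 + 7646.946 + 19719.337 = 30237.534.
30237.534 / 232995 = 0.129778... → 0.1298.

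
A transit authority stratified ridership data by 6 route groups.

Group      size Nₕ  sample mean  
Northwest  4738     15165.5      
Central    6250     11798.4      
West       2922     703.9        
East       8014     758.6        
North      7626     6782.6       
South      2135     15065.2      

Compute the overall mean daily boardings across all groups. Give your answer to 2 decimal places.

7499.41

x̄_st = (Σ Nₕx̄ₕ) / (Σ Nₕ) = (4738·15165.5 + 6250·11798.4 + 2922·703.9 + 8014·758.6 + 7626·6782.6 + 2135·15065.2) / 31685
= 237618664.8 / 31685 = 7499.4055... → 7499.41.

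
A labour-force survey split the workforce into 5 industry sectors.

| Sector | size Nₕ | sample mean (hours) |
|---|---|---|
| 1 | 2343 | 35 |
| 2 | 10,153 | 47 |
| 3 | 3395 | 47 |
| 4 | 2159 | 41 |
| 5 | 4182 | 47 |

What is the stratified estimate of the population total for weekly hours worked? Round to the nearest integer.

1003834

Estimate total by summing Nₕ·x̄ₕ over strata.
2343·35 + 10153·47 + 3395·47 + 2159·41 + 4182·47 = 82005 + 477191 + 159565 + 88519 + 196554 = 1003834.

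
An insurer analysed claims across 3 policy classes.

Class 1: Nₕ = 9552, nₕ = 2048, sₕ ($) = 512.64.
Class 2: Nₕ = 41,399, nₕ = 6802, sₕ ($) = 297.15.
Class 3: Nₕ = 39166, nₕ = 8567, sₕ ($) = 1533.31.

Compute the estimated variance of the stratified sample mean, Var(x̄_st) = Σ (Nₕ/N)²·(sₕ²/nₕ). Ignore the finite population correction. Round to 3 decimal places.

56.018

N = 90117; Wₕ = Nₕ/N.
class 1: (9552/90117)²·512.64²/2048 = 1.441684
class 2: (41399/90117)²·297.15²/6802 = 2.739562
class 3: (39166/90117)²·1533.31²/8567 = 51.836558
Sum = 56.017804 → 56.018.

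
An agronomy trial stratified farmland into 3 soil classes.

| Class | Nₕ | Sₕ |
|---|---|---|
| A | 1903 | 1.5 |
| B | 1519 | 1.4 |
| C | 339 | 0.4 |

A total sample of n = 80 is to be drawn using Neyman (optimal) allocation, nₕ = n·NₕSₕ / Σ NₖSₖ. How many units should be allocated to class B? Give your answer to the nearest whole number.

33

A: NₕSₕ = 1903·1.5 = 2854.5
B: NₕSₕ = 1519·1.4 = 2126.6
C: NₕSₕ = 339·0.4 = 135.6
Σ NₕSₕ = 5116.7.
n_B = 80·2126.6/5116.7 = 33.250... → 33.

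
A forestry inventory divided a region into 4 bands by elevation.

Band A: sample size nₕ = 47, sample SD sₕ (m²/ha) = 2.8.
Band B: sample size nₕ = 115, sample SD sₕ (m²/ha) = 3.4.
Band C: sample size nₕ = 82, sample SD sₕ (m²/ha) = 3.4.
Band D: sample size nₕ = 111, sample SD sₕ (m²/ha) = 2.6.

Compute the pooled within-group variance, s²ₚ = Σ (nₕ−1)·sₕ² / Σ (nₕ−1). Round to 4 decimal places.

Degrees of freedom: 46 + 114 + 81 + 110 = 351.
Σ(nₕ−1)sₕ² = 46·7.84 + 114·11.56 + 81·11.56 + 110·6.76 = 3358.44.
s²ₚ = 3358.44 / 351 = 9.568205... → 9.5682.

9.5682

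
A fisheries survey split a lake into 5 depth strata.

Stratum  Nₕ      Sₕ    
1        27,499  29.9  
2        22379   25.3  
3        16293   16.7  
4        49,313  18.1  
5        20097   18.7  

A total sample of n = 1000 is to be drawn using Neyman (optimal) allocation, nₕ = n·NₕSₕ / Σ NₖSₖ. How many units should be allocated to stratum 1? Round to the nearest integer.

Σ NₕSₕ = 27499·29.9 + 22379·25.3 + 16293·16.7 + 49313·18.1 + 20097·18.7 = 2928881.1.
Share for 1: 822220.1/2928881.1 = 0.28073.
n_1 = 1000 × 0.28073 = 280.728... → 281.

281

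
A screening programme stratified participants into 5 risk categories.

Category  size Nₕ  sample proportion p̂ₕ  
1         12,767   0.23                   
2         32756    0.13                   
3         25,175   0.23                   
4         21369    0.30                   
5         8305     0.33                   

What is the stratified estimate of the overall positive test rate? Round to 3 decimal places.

Wₕ = Nₕ/N with N = 100372: 0.1272, 0.3263, 0.2508, 0.2129, 0.0827.
p̂_st = 0.1272·0.23 + 0.3263·0.13 + 0.2508·0.23 + 0.2129·0.30 + 0.0827·0.33 ≈ 0.22054... → 0.221.

0.221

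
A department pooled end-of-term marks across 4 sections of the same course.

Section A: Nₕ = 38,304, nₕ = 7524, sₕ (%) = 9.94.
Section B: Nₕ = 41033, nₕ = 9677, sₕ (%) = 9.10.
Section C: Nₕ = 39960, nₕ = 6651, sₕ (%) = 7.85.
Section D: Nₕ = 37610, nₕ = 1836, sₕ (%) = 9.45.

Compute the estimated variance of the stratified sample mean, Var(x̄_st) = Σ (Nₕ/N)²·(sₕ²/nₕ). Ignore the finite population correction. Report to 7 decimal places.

0.0047633

N = 156907; Wₕ = Nₕ/N.
section A: (38304/156907)²·9.94²/7524 = 0.0007825779
section B: (41033/156907)²·9.10²/9677 = 0.0005852264
section C: (39960/156907)²·7.85²/6651 = 0.0006009228
section D: (37610/156907)²·9.45²/1836 = 0.0027945570
Sum = 0.0047632842 → 0.0047633.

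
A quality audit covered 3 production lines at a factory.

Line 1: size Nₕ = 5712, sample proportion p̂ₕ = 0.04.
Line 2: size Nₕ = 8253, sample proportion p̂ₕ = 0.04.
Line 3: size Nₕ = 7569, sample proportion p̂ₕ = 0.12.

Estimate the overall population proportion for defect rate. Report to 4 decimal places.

Wₕ = Nₕ/N with N = 21534: 0.2653, 0.3833, 0.3515.
p̂_st = 0.2653·0.04 + 0.3833·0.04 + 0.3515·0.12 ≈ 0.068119... → 0.0681.

0.0681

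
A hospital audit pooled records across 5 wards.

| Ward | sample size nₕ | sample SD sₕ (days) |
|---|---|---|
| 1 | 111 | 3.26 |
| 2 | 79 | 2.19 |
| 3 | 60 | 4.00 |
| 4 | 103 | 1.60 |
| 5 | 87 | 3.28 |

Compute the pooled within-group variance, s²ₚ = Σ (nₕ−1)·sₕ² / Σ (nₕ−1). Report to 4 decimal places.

8.4448

Degrees of freedom: 110 + 78 + 59 + 102 + 86 = 435.
Σ(nₕ−1)sₕ² = 110·10.6276 + 78·4.7961 + 59·16 + 102·2.56 + 86·10.7584 = 3673.4742.
s²ₚ = 3673.4742 / 435 = 8.444768... → 8.4448.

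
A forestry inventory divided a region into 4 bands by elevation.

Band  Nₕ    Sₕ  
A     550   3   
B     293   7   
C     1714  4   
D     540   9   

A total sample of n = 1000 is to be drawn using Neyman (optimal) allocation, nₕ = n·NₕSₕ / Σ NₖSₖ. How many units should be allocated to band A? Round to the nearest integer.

Σ NₕSₕ = 550·3 + 293·7 + 1714·4 + 540·9 = 15417.
Share for A: 1650/15417 = 0.10702.
n_A = 1000 × 0.10702 = 107.025... → 107.

107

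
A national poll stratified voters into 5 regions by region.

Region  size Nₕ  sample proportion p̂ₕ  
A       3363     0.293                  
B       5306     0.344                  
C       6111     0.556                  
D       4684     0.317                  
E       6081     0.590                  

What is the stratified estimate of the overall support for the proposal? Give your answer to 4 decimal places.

0.4416

Wₕ = Nₕ/N with N = 25545: 0.1317, 0.2077, 0.2392, 0.1834, 0.2381.
p̂_st = 0.1317·0.293 + 0.2077·0.344 + 0.2392·0.556 + 0.1834·0.317 + 0.2381·0.590 ≈ 0.441611... → 0.4416.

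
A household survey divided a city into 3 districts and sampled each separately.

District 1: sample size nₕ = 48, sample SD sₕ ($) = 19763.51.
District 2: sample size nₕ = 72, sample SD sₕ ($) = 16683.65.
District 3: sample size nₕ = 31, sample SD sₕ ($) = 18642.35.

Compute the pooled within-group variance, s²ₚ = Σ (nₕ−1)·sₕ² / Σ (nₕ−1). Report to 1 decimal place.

1: (48−1)·19763.51² = 47·390596327.5201 = 18358027393.4447
2: (72−1)·16683.65² = 71·278344177.3225 = 19762436589.8975
3: (31−1)·18642.35² = 30·347537213.5225 = 10426116405.675
Numerator = 48546580389.0172; denominator = Σ(nₕ−1) = 148.
s²ₚ = 48546580389.0172/148 = 328017435.061... → 328017435.1.

328017435.1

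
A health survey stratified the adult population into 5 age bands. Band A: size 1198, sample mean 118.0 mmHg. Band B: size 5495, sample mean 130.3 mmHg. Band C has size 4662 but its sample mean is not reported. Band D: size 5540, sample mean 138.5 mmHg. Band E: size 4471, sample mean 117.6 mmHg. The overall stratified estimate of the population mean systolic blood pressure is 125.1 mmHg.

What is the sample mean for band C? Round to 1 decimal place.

112.1

Σ Nₕx̄ₕ = N·μ, so 4662·x̄_C = 21366·125.1 − (1198·118.0 + 5495·130.3 + 5540·138.5 + 4471·117.6).
= 2672886.6 − 2150442.1 = 522444.5.
x̄_C = 522444.5 / 4662 = 112.064... → 112.1.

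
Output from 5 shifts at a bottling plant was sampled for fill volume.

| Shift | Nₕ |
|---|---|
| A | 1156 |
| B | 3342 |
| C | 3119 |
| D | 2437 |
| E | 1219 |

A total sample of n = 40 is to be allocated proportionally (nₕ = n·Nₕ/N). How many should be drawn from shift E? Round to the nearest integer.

4

Share of shift E = 1219/11273 = 0.10813.
Allocate 40 × 0.10813 = 4.325... → 4.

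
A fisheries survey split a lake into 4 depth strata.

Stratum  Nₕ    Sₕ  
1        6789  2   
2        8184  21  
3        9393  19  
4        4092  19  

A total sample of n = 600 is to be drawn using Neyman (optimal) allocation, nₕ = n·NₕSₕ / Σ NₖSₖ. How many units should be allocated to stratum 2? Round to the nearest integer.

233

1: NₕSₕ = 6789·2 = 13578
2: NₕSₕ = 8184·21 = 171864
3: NₕSₕ = 9393·19 = 178467
4: NₕSₕ = 4092·19 = 77748
Σ NₕSₕ = 441657.
n_2 = 600·171864/441657 = 233.481... → 233.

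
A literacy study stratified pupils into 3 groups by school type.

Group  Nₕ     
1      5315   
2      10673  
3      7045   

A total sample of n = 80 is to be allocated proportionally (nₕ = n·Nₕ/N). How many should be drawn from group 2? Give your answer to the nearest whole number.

Share of group 2 = 10673/23033 = 0.46338.
Allocate 80 × 0.46338 = 37.070... → 37.

37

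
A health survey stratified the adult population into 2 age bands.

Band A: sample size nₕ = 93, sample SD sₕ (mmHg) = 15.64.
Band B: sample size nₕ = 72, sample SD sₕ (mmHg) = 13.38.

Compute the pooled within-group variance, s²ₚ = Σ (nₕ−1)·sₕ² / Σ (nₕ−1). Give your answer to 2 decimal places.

216.04

A: (93−1)·15.64² = 92·244.6096 = 22504.0832
B: (72−1)·13.38² = 71·179.0244 = 12710.7324
Numerator = 35214.8156; denominator = Σ(nₕ−1) = 163.
s²ₚ = 35214.8156/163 = 216.0418... → 216.04.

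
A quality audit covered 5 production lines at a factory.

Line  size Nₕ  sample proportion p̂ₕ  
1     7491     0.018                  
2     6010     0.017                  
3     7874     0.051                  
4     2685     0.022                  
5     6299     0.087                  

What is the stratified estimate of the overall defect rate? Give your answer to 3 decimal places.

Wₕ = Nₕ/N with N = 30359: 0.2467, 0.1980, 0.2594, 0.0884, 0.2075.
p̂_st = 0.2467·0.018 + 0.1980·0.017 + 0.2594·0.051 + 0.0884·0.022 + 0.2075·0.087 ≈ 0.04103... → 0.041.

0.041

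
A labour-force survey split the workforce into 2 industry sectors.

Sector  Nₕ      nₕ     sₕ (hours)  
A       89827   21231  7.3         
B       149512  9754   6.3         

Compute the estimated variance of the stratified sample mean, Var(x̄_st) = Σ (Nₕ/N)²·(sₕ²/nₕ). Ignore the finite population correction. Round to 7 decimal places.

0.0019415

N = 239339; Wₕ = Nₕ/N.
sector A: (89827/239339)²·7.3²/21231 = 0.0003535592
sector B: (149512/239339)²·6.3²/9754 = 0.0015879013
Sum = 0.0019414605 → 0.0019415.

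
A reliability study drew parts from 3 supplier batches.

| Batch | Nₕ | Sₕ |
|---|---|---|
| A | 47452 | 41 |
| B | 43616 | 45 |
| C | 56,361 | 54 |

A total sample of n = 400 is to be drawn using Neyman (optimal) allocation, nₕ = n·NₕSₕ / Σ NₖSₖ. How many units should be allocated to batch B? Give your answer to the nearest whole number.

Σ NₕSₕ = 47452·41 + 43616·45 + 56361·54 = 6951746.
Share for B: 1962720/6951746 = 0.28233.
n_B = 400 × 0.28233 = 112.934... → 113.

113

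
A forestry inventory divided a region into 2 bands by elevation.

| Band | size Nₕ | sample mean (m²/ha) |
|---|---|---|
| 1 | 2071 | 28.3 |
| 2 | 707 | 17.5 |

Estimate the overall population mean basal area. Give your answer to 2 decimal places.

25.55

N = 2071 + 707 = 2778.
Overall mean = Σ (Nₕ/N)·x̄ₕ — weight by population share, not a simple average.
Σ Nₕx̄ₕ = 2071·28.3 + 707·17.5 = 58609.3 + 12372.5 = 70981.8.
Divide by N: 70981.8 / 2778 = 25.5514... → 25.55.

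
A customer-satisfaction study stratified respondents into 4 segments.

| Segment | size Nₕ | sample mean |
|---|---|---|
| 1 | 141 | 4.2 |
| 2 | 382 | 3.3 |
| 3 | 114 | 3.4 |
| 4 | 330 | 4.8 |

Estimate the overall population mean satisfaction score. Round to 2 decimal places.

3.95

N = 967; weights Wₕ = Nₕ/N = (0.1458, 0.3950, 0.1179, 0.3413).
x̄_st = Σ Wₕ·x̄ₕ = 0.1458·4.2 + 0.3950·3.3 + 0.1179·3.4 + 0.3413·4.8 ≈ 3.9549...
→ 3.95.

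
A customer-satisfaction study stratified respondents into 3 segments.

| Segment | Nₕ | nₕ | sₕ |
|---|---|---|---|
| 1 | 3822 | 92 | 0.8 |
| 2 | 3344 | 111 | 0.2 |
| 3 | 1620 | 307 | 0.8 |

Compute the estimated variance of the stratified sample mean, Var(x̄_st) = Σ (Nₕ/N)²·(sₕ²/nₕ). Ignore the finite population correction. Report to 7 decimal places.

0.0014395

N = 8786; Wₕ = Nₕ/N.
segment 1: (3822/8786)²·0.8²/92 = 0.0013164098
segment 2: (3344/8786)²·0.2²/111 = 0.0000522020
segment 3: (1620/8786)²·0.8²/307 = 0.0000708744
Sum = 0.0014394862 → 0.0014395.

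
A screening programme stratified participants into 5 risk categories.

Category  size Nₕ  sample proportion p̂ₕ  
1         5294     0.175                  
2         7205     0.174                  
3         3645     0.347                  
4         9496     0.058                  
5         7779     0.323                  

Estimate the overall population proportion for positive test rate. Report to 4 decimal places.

0.1947

Wₕ = Nₕ/N with N = 33419: 0.1584, 0.2156, 0.1091, 0.2841, 0.2328.
p̂_st = 0.1584·0.175 + 0.2156·0.174 + 0.1091·0.347 + 0.2841·0.058 + 0.2328·0.323 ≈ 0.194749... → 0.1947.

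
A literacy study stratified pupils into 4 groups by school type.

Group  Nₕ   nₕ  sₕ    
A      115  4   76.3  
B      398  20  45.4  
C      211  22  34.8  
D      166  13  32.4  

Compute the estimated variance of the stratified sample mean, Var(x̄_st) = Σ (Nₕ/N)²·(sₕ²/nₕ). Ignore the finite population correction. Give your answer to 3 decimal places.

N = 890. Term for each stratum: Wₕ²sₕ²/nₕ.
Var(x̄_st) = 24.299915 + 20.609518 + 3.094003 + 2.809201 = 50.812637 → 50.813.

50.813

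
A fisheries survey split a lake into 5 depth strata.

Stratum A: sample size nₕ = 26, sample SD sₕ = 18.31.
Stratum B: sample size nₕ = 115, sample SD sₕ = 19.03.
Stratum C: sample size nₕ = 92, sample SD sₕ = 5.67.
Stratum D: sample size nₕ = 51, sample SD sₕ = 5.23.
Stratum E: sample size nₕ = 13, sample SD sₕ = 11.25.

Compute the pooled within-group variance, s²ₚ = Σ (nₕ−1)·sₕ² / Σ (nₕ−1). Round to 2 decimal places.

A: (26−1)·18.31² = 25·335.2561 = 8381.4025
B: (115−1)·19.03² = 114·362.1409 = 41284.0626
C: (92−1)·5.67² = 91·32.1489 = 2925.5499
D: (51−1)·5.23² = 50·27.3529 = 1367.645
E: (13−1)·11.25² = 12·126.5625 = 1518.75
Numerator = 55477.41; denominator = Σ(nₕ−1) = 292.
s²ₚ = 55477.41/292 = 189.9911... → 189.99.

189.99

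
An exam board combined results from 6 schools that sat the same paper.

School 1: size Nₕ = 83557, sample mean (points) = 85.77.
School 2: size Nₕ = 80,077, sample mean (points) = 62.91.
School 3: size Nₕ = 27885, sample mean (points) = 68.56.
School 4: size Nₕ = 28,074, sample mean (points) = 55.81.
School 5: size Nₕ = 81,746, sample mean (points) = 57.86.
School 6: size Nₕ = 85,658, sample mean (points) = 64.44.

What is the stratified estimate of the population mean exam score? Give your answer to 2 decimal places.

N = 83557 + 80077 + 27885 + 28074 + 81746 + 85658 = 386997.
Weight each subgroup mean by Nₕ/N and sum.
Σ Nₕx̄ₕ = 83557·85.77 + 80077·62.91 + 27885·68.56 + 28074·55.81 + 81746·57.86 + 85658·64.44 = 7166683.89 + 5037644.07 + 1911795.6 + 1566809.94 + 4729823.56 + 5519801.52 = 25932558.58.
Divide by N: 25932558.58 / 386997 = 67.0097... → 67.01.

67.01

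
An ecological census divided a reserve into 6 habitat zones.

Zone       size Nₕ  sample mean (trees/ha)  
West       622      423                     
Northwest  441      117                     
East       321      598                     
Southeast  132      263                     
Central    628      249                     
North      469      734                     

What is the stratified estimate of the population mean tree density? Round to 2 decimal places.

398.77

x̄_st = (Σ Nₕx̄ₕ) / (Σ Nₕ) = (622·423 + 441·117 + 321·598 + 132·263 + 628·249 + 469·734) / 2613
= 1041995 / 2613 = 398.7734... → 398.77.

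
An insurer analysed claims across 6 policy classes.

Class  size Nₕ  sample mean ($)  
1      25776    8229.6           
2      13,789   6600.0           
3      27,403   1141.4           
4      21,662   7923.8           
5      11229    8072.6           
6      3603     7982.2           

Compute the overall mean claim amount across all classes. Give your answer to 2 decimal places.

6045.35

N = 25776 + 13789 + 27403 + 21662 + 11229 + 3603 = 103462.
Weight each subgroup mean by Nₕ/N and sum.
Σ Nₕx̄ₕ = 25776·8229.6 + 13789·6600.0 + 27403·1141.4 + 21662·7923.8 + 11229·8072.6 + 3603·7982.2 = 212126169.6 + 91007400 + 31277784.2 + 171645355.6 + 90647225.4 + 28759866.6 = 625463801.4.
Divide by N: 625463801.4 / 103462 = 6045.3481... → 6045.35.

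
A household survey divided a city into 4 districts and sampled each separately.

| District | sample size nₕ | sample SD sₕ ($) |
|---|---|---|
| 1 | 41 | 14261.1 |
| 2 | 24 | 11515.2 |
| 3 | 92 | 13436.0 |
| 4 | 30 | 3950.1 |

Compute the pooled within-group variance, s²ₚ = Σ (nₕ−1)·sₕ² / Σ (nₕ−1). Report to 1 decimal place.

1: (41−1)·14261.1² = 40·203378973.21 = 8135158928.4
2: (24−1)·11515.2² = 23·132599831.04 = 3049796113.92
3: (92−1)·13436.0² = 91·180526096 = 16427874736
4: (30−1)·3950.1² = 29·15603290.01 = 452495410.29
Numerator = 28065325188.61; denominator = Σ(nₕ−1) = 183.
s²ₚ = 28065325188.61/183 = 153362432.725... → 153362432.7.

153362432.7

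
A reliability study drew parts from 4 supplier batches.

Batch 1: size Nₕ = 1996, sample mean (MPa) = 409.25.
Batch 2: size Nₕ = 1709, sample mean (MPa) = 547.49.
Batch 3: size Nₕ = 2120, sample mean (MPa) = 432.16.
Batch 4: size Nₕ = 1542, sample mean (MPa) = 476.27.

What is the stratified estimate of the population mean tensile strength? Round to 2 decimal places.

x̄_st = (Σ Nₕx̄ₕ) / (Σ Nₕ) = (1996·409.25 + 1709·547.49 + 2120·432.16 + 1542·476.27) / 7367
= 3403110.95 / 7367 = 461.9399... → 461.94.

461.94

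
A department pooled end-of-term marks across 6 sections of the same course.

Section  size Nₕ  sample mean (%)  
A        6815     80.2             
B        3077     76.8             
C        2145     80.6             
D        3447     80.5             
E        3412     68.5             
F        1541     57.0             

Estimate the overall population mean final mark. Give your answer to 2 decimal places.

N = 20437; weights Wₕ = Nₕ/N = (0.3335, 0.1506, 0.1050, 0.1687, 0.1670, 0.0754).
x̄_st = Σ Wₕ·x̄ₕ = 0.3335·80.2 + 0.1506·76.8 + 0.1050·80.6 + 0.1687·80.5 + 0.1670·68.5 + 0.0754·57.0 ≈ 76.0780...
→ 76.08.

76.08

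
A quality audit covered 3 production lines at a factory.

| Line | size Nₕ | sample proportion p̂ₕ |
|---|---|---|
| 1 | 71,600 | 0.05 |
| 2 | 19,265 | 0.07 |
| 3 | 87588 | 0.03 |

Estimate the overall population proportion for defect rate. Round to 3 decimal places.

Wₕ = Nₕ/N with N = 178453: 0.4012, 0.1080, 0.4908.
p̂_st = 0.4012·0.05 + 0.1080·0.07 + 0.4908·0.03 ≈ 0.04234... → 0.042.

0.042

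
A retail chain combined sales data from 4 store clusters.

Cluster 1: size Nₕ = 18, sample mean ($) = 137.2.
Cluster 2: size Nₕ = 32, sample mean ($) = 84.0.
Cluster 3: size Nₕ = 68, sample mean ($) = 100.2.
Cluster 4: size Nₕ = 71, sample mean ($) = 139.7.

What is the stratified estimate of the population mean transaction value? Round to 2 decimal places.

x̄_st = (Σ Nₕx̄ₕ) / (Σ Nₕ) = (18·137.2 + 32·84.0 + 68·100.2 + 71·139.7) / 189
= 21889.9 / 189 = 115.8196... → 115.82.

115.82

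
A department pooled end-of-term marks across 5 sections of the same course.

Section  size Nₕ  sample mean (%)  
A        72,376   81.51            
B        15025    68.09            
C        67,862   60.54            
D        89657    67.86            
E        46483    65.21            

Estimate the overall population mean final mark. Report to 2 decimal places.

N = 291403; weights Wₕ = Nₕ/N = (0.2484, 0.0516, 0.2329, 0.3077, 0.1595).
x̄_st = Σ Wₕ·x̄ₕ = 0.2484·81.51 + 0.0516·68.09 + 0.2329·60.54 + 0.3077·67.86 + 0.1595·65.21 ≈ 69.1347...
→ 69.13.

69.13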